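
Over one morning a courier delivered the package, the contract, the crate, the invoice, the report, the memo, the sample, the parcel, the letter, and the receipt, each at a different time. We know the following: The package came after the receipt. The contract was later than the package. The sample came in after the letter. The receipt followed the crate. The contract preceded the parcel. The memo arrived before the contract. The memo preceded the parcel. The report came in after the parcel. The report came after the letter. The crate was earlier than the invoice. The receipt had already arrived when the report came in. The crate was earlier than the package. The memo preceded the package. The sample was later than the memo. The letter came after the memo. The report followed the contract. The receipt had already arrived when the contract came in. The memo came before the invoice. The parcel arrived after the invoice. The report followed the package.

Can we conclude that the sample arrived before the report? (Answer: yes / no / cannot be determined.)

No chain of stated constraints runs from the sample to the report, and none runs from the report to the sample either.
So the relative order of the sample and the report is not fixed by the given facts.

cannot be determined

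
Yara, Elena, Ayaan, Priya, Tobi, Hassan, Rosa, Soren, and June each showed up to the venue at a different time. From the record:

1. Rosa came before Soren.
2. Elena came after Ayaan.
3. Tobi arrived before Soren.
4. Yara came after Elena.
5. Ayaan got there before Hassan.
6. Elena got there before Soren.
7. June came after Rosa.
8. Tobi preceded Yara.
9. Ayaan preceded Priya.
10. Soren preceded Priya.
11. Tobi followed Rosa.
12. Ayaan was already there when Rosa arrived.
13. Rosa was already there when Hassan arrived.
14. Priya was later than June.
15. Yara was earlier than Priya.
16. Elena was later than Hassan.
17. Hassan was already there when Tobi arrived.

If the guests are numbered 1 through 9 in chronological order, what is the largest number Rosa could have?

2

Rosa must come before Elena, Hassan, June, Priya, Soren, Tobi, and Yara — 7 guests forced after them.
Everything else can be placed before Rosa in some valid order, so Rosa can sit as late as position 9 − 7 = 2.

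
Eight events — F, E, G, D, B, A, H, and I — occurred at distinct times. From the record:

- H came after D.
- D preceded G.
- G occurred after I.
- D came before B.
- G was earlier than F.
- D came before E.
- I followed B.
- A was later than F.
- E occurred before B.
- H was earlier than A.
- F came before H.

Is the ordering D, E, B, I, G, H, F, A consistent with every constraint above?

no

The constraints require F before H, but in the proposed sequence H appears ahead of F. That one violation is enough.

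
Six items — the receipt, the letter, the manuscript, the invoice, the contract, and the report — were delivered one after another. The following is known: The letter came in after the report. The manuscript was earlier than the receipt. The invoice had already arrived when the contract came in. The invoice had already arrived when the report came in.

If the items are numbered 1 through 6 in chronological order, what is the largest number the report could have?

The report must come before the letter — 1 item forced after it.
Everything else can be placed before the report in some valid order, so the report can sit as late as position 6 − 1 = 5.

5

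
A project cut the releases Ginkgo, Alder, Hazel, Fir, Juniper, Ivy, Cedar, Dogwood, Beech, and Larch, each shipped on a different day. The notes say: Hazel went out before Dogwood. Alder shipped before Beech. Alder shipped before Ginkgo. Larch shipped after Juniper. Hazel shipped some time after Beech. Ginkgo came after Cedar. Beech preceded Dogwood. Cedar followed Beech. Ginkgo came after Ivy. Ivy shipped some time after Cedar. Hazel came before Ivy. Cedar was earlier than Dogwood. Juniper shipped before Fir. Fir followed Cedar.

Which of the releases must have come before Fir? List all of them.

Directly stated before Fir: Cedar and Juniper.
Alder reaches Fir via Alder → Beech → Cedar → Fir.
Beech reaches Fir via Beech → Cedar → Fir.
No chain forces Hazel (or any of the others) ahead of Fir.

Alder, Beech, Cedar, Juniper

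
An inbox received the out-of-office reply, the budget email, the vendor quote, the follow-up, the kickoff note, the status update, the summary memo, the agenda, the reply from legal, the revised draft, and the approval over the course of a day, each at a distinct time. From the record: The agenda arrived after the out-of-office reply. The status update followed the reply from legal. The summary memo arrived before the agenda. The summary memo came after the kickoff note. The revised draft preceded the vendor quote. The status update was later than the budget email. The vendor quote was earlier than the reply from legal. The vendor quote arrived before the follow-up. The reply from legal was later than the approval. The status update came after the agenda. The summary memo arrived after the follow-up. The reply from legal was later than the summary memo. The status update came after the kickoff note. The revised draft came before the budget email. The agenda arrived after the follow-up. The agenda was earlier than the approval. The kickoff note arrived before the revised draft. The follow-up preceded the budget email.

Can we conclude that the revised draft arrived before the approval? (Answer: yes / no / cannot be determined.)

yes

Chain the constraints: the revised draft → the vendor quote → the follow-up → the agenda → the approval. Each link is directly stated, so the revised draft comes before the approval.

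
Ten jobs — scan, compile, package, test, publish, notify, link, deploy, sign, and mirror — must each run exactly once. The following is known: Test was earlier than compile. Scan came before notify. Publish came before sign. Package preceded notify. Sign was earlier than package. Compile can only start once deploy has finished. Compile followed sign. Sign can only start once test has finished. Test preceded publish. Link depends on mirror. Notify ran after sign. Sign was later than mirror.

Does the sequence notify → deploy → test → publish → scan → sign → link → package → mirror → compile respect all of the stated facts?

no

The constraints require sign before notify, but in the proposed sequence notify appears ahead of sign. That one violation is enough.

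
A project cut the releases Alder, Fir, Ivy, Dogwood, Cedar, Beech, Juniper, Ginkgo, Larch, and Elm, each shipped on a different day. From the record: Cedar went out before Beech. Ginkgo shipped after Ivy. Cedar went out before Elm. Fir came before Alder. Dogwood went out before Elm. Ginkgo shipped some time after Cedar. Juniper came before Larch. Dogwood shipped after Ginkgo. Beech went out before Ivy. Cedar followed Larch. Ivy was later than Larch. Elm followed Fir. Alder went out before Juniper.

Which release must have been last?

Every other release has a chain of constraints placing it before Elm, so Elm is last.

Elm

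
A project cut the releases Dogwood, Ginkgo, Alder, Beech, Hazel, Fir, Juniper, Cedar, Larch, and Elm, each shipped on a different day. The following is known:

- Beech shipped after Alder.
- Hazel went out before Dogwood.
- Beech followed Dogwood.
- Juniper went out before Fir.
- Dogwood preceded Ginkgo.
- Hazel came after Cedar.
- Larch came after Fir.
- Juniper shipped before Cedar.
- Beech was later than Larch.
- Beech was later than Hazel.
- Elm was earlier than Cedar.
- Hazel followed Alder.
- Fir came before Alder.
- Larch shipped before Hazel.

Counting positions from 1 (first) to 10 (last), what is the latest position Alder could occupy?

Alder must come before Beech, Dogwood, Ginkgo, and Hazel — 4 releases forced after it.
Everything else can be placed before Alder in some valid order, so Alder can sit as late as position 10 − 4 = 6.

6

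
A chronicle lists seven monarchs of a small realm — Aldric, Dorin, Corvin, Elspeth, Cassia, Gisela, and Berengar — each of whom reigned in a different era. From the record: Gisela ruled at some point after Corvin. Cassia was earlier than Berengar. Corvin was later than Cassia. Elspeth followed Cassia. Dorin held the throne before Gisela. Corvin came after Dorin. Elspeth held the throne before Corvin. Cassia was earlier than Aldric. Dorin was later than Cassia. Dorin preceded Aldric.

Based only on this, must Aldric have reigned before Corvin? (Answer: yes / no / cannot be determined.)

No chain of stated constraints runs from Aldric to Corvin, and none runs from Corvin to Aldric either.
So the relative order of Aldric and Corvin is not fixed by the given facts.

cannot be determined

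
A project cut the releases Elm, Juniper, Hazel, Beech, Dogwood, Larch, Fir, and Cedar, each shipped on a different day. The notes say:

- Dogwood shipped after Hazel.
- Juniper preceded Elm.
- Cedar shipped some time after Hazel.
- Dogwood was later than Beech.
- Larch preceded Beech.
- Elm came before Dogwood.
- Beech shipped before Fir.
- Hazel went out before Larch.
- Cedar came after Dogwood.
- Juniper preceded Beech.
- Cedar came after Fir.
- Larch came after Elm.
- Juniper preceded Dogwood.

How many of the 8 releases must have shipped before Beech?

4

Directly stated before Beech: Juniper and Larch.
Elm reaches Beech via Elm → Larch → Beech.
Hazel reaches Beech via Hazel → Larch → Beech.
That's Elm, Hazel, Juniper, and Larch — 4 in all.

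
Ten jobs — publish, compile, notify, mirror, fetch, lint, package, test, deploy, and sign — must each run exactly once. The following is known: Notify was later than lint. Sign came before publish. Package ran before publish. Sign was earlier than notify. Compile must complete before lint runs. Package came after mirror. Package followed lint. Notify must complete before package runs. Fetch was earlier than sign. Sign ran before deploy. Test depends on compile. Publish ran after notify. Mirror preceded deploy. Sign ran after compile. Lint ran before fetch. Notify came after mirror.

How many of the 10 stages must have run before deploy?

Directly stated before deploy: mirror and sign.
Compile reaches deploy via compile → sign → deploy.
Fetch reaches deploy via fetch → sign → deploy.
Lint reaches deploy via lint → fetch → sign → deploy.
That's compile, fetch, lint, mirror, and sign — 5 in all.

5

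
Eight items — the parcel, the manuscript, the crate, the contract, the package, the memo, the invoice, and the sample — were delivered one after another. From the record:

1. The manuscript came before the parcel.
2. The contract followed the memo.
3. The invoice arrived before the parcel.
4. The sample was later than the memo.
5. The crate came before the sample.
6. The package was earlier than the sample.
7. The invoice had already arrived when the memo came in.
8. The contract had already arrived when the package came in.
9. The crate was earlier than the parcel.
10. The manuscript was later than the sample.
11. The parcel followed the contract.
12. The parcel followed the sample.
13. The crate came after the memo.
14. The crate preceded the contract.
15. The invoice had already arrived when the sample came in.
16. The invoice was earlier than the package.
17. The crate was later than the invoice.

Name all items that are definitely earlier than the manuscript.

the contract, the crate, the invoice, the memo, the package, the sample

Directly stated before the manuscript: the sample.
The contract reaches the manuscript via the contract → the package → the sample → the manuscript.
The crate reaches the manuscript via the crate → the sample → the manuscript.
The invoice reaches the manuscript via the invoice → the sample → the manuscript.
Likewise the memo and the package each reach the manuscript by chaining the stated constraints.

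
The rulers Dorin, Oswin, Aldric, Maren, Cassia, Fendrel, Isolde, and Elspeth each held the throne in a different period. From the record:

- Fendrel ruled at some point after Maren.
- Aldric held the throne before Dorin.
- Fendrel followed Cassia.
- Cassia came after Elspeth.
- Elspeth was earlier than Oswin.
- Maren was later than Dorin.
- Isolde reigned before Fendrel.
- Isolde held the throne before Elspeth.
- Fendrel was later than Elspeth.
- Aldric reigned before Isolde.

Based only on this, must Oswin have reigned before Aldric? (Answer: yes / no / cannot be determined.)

Tracing the constraints gives Aldric → Isolde → Elspeth → Oswin, so Aldric must come before Oswin.
That means Oswin cannot be before Aldric.

no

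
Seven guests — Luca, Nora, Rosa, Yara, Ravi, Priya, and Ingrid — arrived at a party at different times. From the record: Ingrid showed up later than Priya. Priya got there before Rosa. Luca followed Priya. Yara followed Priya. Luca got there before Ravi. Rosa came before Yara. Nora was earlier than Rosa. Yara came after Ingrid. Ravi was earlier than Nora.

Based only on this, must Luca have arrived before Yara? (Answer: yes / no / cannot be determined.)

yes

Chain the constraints: Luca → Ravi → Nora → Rosa → Yara. Each link is directly stated, so Luca comes before Yara.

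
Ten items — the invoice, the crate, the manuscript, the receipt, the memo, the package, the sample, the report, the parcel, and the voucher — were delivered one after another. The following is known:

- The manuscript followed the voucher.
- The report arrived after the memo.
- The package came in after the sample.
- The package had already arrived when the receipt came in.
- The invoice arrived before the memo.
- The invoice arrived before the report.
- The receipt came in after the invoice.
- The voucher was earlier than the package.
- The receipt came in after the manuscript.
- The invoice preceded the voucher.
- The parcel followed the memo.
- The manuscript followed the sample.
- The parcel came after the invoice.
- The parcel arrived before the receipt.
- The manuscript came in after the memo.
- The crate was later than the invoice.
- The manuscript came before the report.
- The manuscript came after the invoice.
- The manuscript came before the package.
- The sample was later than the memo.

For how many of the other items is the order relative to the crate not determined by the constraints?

8

Forced before the crate: the invoice.
That leaves the manuscript, the memo, the package, the parcel, the receipt, the report, the sample, and the voucher with no forced order relative to the crate — 8.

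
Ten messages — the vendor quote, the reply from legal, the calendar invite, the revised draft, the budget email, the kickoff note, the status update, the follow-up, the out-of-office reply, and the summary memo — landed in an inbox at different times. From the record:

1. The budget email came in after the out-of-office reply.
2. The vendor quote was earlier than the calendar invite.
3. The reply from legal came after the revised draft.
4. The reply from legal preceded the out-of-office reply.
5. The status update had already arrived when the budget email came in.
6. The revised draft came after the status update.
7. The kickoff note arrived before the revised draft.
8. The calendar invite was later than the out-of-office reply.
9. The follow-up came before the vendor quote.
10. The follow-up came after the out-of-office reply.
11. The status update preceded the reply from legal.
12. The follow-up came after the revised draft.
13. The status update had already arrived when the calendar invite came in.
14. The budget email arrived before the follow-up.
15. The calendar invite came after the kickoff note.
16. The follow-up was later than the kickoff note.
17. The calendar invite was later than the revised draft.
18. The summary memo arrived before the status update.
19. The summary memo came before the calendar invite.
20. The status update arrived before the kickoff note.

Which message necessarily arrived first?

The summary memo has a chain of constraints placing it before every other message, so the summary memo must be first.

the summary memo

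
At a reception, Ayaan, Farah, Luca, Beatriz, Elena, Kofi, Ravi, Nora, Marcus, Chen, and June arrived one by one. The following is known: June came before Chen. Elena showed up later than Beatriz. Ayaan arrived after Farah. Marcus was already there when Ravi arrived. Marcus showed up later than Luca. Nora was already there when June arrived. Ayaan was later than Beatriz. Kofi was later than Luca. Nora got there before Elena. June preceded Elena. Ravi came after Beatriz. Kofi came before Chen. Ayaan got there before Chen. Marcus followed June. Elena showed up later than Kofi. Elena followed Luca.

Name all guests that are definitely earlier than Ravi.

Beatriz, June, Luca, Marcus, Nora

Directly stated before Ravi: Beatriz and Marcus.
June reaches Ravi via June → Marcus → Ravi.
Luca reaches Ravi via Luca → Marcus → Ravi.
Nora reaches Ravi via Nora → June → Marcus → Ravi.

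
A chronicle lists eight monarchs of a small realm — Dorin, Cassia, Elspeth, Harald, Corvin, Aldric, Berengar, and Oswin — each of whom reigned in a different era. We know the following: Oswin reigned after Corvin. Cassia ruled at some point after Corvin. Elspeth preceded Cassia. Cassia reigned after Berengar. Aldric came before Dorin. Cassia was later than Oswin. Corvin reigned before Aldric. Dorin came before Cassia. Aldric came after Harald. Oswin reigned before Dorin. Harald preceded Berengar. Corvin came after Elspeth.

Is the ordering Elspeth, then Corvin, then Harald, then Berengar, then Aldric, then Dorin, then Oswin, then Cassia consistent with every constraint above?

no

The constraints require Oswin before Dorin, but in the proposed sequence Dorin appears ahead of Oswin. That one violation is enough.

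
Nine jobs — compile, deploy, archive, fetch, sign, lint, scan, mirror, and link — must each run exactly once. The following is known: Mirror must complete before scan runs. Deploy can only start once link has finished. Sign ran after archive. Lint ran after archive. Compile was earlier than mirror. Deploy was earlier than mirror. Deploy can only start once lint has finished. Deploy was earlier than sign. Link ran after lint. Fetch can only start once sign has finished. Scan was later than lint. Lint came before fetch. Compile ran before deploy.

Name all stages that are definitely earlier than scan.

archive, compile, deploy, link, lint, mirror

Directly stated before scan: lint and mirror.
Archive reaches scan via archive → lint → scan.
Compile reaches scan via compile → mirror → scan.
Deploy reaches scan via deploy → mirror → scan.
Likewise link reaches scan by chaining the stated constraints.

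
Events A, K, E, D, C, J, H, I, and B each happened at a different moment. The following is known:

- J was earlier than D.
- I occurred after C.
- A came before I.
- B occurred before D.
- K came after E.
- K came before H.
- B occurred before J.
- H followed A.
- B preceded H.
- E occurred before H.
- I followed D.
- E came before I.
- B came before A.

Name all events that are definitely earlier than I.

A, B, C, D, E, J

Directly stated before I: A, C, D, and E.
B reaches I via B → A → I.
J reaches I via J → D → I.
No chain forces H (or any of the others) ahead of I.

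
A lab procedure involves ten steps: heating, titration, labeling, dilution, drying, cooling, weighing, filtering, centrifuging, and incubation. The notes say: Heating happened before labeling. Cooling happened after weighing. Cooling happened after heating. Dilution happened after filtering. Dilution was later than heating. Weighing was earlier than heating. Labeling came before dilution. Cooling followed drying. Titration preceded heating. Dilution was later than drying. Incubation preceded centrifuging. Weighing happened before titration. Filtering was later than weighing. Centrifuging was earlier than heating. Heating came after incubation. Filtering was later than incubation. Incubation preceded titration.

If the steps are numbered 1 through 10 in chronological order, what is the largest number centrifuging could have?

6

Centrifuging must come before cooling, dilution, heating, and labeling — 4 steps forced after it.
Everything else can be placed before centrifuging in some valid order, so centrifuging can sit as late as position 10 − 4 = 6.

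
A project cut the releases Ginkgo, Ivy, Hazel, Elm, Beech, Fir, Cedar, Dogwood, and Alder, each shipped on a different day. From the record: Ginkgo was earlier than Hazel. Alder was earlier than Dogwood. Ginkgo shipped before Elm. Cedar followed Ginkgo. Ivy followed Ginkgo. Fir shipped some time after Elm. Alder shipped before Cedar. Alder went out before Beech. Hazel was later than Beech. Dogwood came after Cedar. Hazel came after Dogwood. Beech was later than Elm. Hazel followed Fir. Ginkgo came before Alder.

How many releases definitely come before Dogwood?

3

Directly stated before Dogwood: Alder and Cedar.
Ginkgo reaches Dogwood via Ginkgo → Cedar → Dogwood.
No chain forces Ivy (or any of the others) ahead of Dogwood.
That's Alder, Cedar, and Ginkgo — 3 in all.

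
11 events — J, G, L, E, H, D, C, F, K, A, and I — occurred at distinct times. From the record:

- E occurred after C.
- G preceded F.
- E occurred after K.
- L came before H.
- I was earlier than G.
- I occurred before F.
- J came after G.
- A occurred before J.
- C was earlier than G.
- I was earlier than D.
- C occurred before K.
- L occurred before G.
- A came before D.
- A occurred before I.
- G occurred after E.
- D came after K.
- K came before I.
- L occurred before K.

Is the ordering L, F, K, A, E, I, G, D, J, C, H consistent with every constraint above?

The constraints require C before G, but in the proposed sequence G appears ahead of C. That one violation is enough.

no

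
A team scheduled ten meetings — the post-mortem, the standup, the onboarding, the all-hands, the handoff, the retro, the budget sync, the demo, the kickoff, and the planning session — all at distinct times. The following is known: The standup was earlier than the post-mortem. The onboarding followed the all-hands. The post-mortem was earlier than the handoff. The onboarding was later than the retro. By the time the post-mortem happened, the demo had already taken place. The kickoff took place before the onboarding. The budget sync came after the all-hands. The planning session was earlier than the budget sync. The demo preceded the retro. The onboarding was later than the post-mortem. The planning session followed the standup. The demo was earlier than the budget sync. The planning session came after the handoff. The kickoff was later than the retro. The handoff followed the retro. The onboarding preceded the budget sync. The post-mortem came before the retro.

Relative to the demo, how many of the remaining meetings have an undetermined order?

2

Forced after the demo: the budget sync, the handoff, the kickoff, the onboarding, the planning session, the post-mortem, and the retro.
That leaves the all-hands and the standup with no forced order relative to the demo — 2.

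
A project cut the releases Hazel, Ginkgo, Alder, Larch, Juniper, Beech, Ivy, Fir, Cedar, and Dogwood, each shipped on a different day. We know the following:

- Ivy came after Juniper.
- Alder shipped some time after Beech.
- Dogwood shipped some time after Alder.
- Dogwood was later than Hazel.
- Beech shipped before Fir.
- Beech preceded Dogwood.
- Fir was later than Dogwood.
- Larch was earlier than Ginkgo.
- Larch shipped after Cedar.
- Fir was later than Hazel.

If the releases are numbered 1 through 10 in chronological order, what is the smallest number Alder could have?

Beech must come before Alder — 1 forced predecessor.
Nothing else is forced ahead of Alder, so its earliest slot is position 1 + 1 = 2.

2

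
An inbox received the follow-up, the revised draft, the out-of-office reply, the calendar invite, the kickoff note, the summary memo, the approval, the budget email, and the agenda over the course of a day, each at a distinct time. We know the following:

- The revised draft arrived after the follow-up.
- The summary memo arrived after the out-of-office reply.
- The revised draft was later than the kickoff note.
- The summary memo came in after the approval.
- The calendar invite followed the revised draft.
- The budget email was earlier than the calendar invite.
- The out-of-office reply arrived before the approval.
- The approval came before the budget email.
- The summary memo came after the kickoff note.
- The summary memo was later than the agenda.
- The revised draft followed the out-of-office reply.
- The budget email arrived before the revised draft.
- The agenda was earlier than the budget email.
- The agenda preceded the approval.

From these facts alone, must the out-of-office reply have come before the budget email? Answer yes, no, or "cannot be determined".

yes

Chain the constraints: the out-of-office reply → the approval → the budget email. Each link is directly stated, so the out-of-office reply comes before the budget email.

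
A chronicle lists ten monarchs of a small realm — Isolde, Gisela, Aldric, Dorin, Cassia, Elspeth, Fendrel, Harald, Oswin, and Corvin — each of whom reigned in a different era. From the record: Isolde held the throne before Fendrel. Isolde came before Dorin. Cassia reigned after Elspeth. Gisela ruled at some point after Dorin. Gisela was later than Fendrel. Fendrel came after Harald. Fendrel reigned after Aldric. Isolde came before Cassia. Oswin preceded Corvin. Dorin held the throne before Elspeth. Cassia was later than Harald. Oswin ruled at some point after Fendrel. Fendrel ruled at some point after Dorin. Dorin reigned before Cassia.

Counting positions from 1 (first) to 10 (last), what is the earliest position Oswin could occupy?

Aldric, Dorin, Fendrel, Harald, and Isolde must all come before Oswin — 5 forced predecessors.
Nothing else is forced ahead of Oswin, so their earliest slot is position 5 + 1 = 6.

6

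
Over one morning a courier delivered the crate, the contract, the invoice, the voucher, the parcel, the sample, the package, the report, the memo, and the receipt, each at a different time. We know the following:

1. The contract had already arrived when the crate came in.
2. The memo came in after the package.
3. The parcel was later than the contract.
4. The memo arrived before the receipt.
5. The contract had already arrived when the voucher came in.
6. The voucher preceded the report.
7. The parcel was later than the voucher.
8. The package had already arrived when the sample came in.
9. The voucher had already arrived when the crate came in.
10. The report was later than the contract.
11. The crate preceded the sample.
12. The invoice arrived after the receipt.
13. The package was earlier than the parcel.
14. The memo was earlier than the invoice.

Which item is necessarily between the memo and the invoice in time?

Tracing the constraints gives the memo → the receipt → the invoice, so the receipt sits after the memo and before the invoice.
No other item is forced both after the memo and before the invoice.

the receipt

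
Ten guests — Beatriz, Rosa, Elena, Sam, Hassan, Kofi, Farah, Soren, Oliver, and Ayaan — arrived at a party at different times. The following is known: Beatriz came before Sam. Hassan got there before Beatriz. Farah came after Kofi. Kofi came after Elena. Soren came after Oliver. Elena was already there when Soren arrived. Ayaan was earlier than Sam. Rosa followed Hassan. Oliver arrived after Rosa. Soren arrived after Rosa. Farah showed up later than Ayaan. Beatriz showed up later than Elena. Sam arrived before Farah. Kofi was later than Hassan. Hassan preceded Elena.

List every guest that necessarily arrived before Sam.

Ayaan, Beatriz, Elena, Hassan

Directly stated before Sam: Ayaan and Beatriz.
Elena reaches Sam via Elena → Beatriz → Sam.
Hassan reaches Sam via Hassan → Beatriz → Sam.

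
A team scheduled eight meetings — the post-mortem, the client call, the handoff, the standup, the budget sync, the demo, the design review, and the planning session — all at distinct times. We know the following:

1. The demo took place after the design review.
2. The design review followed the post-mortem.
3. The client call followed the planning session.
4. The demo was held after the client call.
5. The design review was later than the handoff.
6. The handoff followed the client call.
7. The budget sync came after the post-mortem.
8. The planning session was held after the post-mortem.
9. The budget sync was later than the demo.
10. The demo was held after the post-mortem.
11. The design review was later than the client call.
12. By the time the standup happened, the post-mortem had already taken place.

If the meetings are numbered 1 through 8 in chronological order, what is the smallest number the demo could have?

6

The client call, the design review, the handoff, the planning session, and the post-mortem must all come before the demo — 5 forced predecessors.
Nothing else is forced ahead of the demo, so its earliest slot is position 5 + 1 = 6.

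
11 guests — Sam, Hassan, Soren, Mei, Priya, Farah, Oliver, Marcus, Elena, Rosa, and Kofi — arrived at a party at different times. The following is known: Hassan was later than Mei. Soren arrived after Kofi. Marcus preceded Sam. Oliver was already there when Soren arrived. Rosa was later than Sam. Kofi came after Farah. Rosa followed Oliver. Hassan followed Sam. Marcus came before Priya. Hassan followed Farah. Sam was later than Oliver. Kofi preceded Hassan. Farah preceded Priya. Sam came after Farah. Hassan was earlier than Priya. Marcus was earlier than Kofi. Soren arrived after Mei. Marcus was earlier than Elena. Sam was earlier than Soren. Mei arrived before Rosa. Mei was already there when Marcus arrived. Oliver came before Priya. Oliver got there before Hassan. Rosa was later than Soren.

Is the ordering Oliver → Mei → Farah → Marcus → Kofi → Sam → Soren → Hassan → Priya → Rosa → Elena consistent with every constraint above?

yes

Check each stated constraint against the proposed order — e.g. Mei is ahead of Rosa; Oliver is ahead of Rosa. Every pair is in the required order; nothing is violated.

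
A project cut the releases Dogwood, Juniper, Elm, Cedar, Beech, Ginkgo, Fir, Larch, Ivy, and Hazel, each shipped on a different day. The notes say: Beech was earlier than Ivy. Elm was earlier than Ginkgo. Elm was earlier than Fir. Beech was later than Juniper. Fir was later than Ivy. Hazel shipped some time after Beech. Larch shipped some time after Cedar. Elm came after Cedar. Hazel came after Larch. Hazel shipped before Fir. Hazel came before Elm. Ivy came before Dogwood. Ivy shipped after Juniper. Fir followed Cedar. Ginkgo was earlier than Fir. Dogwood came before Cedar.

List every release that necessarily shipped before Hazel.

Beech, Cedar, Dogwood, Ivy, Juniper, Larch

Directly stated before Hazel: Beech and Larch.
Cedar reaches Hazel via Cedar → Larch → Hazel.
Dogwood reaches Hazel via Dogwood → Cedar → Larch → Hazel.
Ivy reaches Hazel via Ivy → Dogwood → Cedar → Larch → Hazel.
Likewise Juniper reaches Hazel by chaining the stated constraints.
No chain forces Elm (or any of the others) ahead of Hazel.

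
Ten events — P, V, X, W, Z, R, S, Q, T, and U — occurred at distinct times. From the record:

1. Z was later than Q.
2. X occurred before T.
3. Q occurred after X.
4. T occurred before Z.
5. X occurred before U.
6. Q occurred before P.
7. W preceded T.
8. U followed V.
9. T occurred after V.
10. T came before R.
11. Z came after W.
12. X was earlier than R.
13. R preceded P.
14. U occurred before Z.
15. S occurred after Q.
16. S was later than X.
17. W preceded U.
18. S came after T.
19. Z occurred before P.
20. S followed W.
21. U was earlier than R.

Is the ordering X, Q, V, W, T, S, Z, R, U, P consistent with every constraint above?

The constraints require U before R, but in the proposed sequence R appears ahead of U. That one violation is enough.

no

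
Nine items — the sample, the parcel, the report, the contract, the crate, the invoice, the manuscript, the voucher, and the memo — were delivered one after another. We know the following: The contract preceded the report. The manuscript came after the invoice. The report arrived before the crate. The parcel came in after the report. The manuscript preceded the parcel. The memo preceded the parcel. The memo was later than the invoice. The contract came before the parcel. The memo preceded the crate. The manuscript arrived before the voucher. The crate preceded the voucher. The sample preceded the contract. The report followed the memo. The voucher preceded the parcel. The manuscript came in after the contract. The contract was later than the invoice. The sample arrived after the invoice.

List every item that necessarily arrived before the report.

Directly stated before the report: the contract and the memo.
The invoice reaches the report via the invoice → the contract → the report.
The sample reaches the report via the sample → the contract → the report.
No chain forces the voucher (or any of the others) ahead of the report.

the contract, the invoice, the memo, the sample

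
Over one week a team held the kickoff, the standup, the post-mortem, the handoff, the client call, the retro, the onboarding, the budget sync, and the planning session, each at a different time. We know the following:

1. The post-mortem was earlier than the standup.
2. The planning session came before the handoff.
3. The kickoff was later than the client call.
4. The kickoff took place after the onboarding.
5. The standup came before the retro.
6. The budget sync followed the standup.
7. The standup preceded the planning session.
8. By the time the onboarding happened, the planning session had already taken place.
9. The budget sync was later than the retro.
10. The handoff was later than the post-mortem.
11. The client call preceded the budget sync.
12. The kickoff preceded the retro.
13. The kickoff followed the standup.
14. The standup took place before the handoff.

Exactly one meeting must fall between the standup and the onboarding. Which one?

Tracing the constraints gives the standup → the planning session → the onboarding, so the planning session sits after the standup and before the onboarding.
No other meeting is forced both after the standup and before the onboarding.

the planning session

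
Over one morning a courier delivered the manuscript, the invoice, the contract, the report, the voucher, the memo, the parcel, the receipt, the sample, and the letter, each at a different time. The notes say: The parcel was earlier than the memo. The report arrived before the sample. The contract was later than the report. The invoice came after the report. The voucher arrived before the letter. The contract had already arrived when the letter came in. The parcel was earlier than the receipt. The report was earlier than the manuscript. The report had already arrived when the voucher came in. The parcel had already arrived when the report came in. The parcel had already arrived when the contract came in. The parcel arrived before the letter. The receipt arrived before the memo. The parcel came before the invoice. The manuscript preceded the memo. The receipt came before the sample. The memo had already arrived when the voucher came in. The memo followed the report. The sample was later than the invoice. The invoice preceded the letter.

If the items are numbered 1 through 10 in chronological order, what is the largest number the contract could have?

9

The contract must come before the letter — 1 item forced after it.
Everything else can be placed before the contract in some valid order, so the contract can sit as late as position 10 − 1 = 9.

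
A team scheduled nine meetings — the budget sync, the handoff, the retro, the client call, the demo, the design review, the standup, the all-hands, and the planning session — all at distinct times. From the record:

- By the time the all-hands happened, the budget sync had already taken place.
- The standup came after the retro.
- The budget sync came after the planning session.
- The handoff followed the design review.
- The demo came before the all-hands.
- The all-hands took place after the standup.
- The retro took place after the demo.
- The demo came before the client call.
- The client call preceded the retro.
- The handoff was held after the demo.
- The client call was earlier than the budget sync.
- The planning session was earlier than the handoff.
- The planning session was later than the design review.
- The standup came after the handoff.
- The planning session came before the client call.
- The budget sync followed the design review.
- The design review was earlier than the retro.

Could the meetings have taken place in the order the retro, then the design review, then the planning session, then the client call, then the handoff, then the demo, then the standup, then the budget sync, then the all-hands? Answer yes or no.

The constraints require the client call before the retro, but in the proposed sequence the retro appears ahead of the client call. That one violation is enough.

no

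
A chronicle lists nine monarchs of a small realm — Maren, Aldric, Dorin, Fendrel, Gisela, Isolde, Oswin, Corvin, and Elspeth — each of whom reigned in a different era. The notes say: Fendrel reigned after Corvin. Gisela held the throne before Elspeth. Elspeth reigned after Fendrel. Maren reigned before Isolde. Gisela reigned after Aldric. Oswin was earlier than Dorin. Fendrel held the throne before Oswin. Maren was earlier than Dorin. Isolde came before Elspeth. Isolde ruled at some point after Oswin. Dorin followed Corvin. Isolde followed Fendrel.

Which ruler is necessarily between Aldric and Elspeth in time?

Tracing the constraints gives Aldric → Gisela → Elspeth, so Gisela sits after Aldric and before Elspeth.
No other ruler is forced both after Aldric and before Elspeth.

Gisela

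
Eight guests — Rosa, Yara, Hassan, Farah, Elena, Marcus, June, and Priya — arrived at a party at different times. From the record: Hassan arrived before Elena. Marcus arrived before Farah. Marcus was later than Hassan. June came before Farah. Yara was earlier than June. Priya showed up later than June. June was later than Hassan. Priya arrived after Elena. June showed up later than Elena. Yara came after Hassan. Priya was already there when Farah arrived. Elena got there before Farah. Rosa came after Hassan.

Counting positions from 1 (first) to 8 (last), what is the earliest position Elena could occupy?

2

Hassan must come before Elena — 1 forced predecessor.
Nothing else is forced ahead of Elena, so their earliest slot is position 1 + 1 = 2.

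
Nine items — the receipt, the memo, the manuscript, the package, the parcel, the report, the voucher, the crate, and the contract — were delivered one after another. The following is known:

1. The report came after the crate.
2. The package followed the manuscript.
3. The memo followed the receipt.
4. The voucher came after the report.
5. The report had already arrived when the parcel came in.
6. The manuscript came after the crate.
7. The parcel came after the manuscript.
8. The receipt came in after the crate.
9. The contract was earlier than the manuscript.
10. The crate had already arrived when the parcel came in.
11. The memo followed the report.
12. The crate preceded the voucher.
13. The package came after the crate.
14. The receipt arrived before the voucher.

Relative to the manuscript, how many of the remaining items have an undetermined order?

Forced before the manuscript: the contract and the crate; forced after the manuscript: the package and the parcel.
That leaves the memo, the receipt, the report, and the voucher with no forced order relative to the manuscript — 4.

4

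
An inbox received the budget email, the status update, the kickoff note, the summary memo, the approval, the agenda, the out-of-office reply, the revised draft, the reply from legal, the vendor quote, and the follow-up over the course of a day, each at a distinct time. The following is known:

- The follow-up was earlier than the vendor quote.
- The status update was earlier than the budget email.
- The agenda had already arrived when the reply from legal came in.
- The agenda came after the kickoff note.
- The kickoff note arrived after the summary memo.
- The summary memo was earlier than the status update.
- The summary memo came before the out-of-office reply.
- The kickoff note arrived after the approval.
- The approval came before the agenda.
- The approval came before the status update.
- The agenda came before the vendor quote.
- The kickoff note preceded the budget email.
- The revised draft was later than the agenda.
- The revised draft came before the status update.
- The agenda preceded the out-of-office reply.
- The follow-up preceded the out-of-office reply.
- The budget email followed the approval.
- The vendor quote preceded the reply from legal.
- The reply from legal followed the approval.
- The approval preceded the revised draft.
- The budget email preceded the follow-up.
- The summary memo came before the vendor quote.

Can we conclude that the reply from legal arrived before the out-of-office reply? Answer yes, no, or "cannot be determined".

cannot be determined

No chain of stated constraints runs from the reply from legal to the out-of-office reply, and none runs from the out-of-office reply to the reply from legal either.
So the relative order of the reply from legal and the out-of-office reply is not fixed by the given facts.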